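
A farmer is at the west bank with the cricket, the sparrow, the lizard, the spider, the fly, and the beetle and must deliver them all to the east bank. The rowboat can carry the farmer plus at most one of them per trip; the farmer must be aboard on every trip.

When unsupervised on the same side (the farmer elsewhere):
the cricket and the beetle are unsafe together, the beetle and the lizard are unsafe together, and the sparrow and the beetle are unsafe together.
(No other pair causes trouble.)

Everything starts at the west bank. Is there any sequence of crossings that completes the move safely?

No

Following every safe sequence of crossings from the start, the most of the 6 that can be at the east bank as the rowboat arrives there on crossings 1, 3, 5, 7 is 1, 2, 3, 4 respectively; the best ever achieved is 4 of 6.
From crossing 9 on, no configuration arises that was not already reachable earlier: only 36 distinct safe configurations (who is on which side, and where the rowboat is) can ever be reached, none of them has everyone across, and every continuation just revisits them. So no valid plan exists.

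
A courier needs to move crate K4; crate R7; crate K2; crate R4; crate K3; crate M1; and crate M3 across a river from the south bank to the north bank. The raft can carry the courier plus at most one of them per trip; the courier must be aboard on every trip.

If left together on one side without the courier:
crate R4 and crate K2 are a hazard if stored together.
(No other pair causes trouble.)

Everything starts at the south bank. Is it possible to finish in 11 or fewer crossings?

No

Counting alone: the courier can take at most 1 across per trip to the north bank, so moving all 7 needs at least 7 loaded trips out, with a return between consecutive ones — at least 13 crossings.
Since 11 < 13, 11 crossings cannot be enough. (The shortest complete plan in fact takes 13:)
1. Courier goes to the north bank with crate K2.  [the south bank: crate K3, crate K4, crate M1, crate M3, crate R4, crate R7 | the north bank: crate K2]
2. Courier goes back to the south bank alone.  [the south bank: crate K3, crate K4, crate M1, crate M3, crate R4, crate R7 | the north bank: crate K2]
3. Courier goes to the north bank with crate K4.  [the south bank: crate K3, crate M1, crate M3, crate R4, crate R7 | the north bank: crate K2, crate K4]
4. Courier goes back to the south bank alone.  [the south bank: crate K3, crate M1, crate M3, crate R4, crate R7 | the north bank: crate K2, crate K4]
5. Courier goes to the north bank with crate R7.  [the south bank: crate K3, crate M1, crate M3, crate R4 | the north bank: crate K2, crate K4, crate R7]
6. Courier goes back to the south bank alone.  [the south bank: crate K3, crate M1, crate M3, crate R4 | the north bank: crate K2, crate K4, crate R7]
7. Courier goes to the north bank with crate K3.  [the south bank: crate M1, crate M3, crate R4 | the north bank: crate K2, crate K3, crate K4, crate R7]
8. Courier goes back to the south bank alone.  [the south bank: crate M1, crate M3, crate R4 | the north bank: crate K2, crate K3, crate K4, crate R7]
9. Courier goes to the north bank with crate M1.  [the south bank: crate M3, crate R4 | the north bank: crate K2, crate K3, crate K4, crate M1, crate R7]
10. Courier goes back to the south bank alone.  [the south bank: crate M3, crate R4 | the north bank: crate K2, crate K3, crate K4, crate M1, crate R7]
11. Courier goes to the north bank with crate M3.  [the south bank: crate R4 | the north bank: crate K2, crate K3, crate K4, crate M1, crate M3, crate R7]
12. Courier goes back to the south bank alone.  [the south bank: crate R4 | the north bank: crate K2, crate K3, crate K4, crate M1, crate M3, crate R7]
13. Courier goes to the north bank with crate R4.  [the south bank: — | the north bank: crate K2, crate K3, crate K4, crate M1, crate M3, crate R4, crate R7]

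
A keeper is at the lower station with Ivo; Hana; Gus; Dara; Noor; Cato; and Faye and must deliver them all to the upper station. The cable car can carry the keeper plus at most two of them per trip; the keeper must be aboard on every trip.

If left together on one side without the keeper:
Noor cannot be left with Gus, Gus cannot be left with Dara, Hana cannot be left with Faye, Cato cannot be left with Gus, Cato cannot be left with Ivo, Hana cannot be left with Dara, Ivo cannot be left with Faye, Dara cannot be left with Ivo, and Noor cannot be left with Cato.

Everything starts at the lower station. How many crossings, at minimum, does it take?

Whatever the first load, the items left behind include a forbidden pair without the keeper. No opening move is safe, so no plan exists.

impossible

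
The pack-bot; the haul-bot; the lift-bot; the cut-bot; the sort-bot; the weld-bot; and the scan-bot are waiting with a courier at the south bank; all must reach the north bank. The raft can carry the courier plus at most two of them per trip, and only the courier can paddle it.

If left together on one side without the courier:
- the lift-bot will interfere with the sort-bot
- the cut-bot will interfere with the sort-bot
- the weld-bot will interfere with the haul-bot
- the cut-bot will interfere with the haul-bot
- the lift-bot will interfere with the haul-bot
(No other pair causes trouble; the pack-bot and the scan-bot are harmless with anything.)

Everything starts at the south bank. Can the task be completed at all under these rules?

Yes

1. Courier goes to the north bank with the haul-bot and the sort-bot.  [the south bank: the cut-bot, the lift-bot, the pack-bot, the scan-bot, the weld-bot | the north bank: the haul-bot, the sort-bot]
2. Courier goes back to the south bank alone.  [the south bank: the cut-bot, the lift-bot, the pack-bot, the scan-bot, the weld-bot | the north bank: the haul-bot, the sort-bot]
3. Courier goes to the north bank with the pack-bot.  [the south bank: the cut-bot, the lift-bot, the scan-bot, the weld-bot | the north bank: the haul-bot, the pack-bot, the sort-bot]
4. Courier goes back to the south bank alone.  [the south bank: the cut-bot, the lift-bot, the scan-bot, the weld-bot | the north bank: the haul-bot, the pack-bot, the sort-bot]
5. Courier goes to the north bank with the cut-bot and the lift-bot.  [the south bank: the scan-bot, the weld-bot | the north bank: the cut-bot, the haul-bot, the lift-bot, the pack-bot, the sort-bot]
6. Courier goes back to the south bank with the haul-bot and the sort-bot.  [the south bank: the haul-bot, the scan-bot, the sort-bot, the weld-bot | the north bank: the cut-bot, the lift-bot, the pack-bot]
7. Courier goes to the north bank with the scan-bot and the weld-bot.  [the south bank: the haul-bot, the sort-bot | the north bank: the cut-bot, the lift-bot, the pack-bot, the scan-bot, the weld-bot]
8. Courier goes back to the south bank alone.  [the south bank: the haul-bot, the sort-bot | the north bank: the cut-bot, the lift-bot, the pack-bot, the scan-bot, the weld-bot]
9. Courier goes to the north bank with the haul-bot and the sort-bot.  [the south bank: — | the north bank: the cut-bot, the haul-bot, the lift-bot, the pack-bot, the scan-bot, the sort-bot, the weld-bot]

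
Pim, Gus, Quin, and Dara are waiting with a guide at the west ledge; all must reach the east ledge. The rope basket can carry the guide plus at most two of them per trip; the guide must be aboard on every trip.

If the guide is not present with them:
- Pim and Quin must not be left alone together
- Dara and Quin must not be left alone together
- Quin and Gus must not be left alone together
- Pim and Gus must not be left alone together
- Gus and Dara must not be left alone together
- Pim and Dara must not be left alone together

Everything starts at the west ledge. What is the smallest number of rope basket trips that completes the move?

impossible

Whatever the first load, the items left behind include a forbidden pair without the guide. No opening move is safe, so no plan exists.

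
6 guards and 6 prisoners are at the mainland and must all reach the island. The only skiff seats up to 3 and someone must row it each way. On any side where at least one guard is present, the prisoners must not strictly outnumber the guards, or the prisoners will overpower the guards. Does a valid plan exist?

No

Following every safe sequence of crossings from the start, the most of the 12 that can be at the island as the skiff arrives there on crossings 1, 3, 5 is 3, 5, 6 respectively; the best ever achieved is 6 of 12.
From crossing 7 on, no configuration arises that was not already reachable earlier: only 17 distinct safe configurations (who is on which side, and where the skiff is) can ever be reached, none of them has everyone across, and every continuation just revisits them. They are: 0 guards + 0 prisoners across (skiff back at the start); 0 guards + 1 prisoner across (skiff there); 0 guards + 1 prisoner across (skiff back at the start); 0 guards + 2 prisoners across (skiff there); 0 guards + 2 prisoners across (skiff back at the start); 0 guards + 3 prisoners across (skiff there); 0 guards + 3 prisoners across (skiff back at the start); 0 guards + 4 prisoners across (skiff there); 0 guards + 4 prisoners across (skiff back at the start); 0 guards + 5 prisoners across (skiff there); 0 guards + 5 prisoners across (skiff back at the start); 0 guards + 6 prisoners across (skiff there); 1 guard + 1 prisoner across (skiff there); 1 guard + 1 prisoner across (skiff back at the start); 2 guards + 2 prisoners across (skiff there); 2 guards + 2 prisoners across (skiff back at the start); 3 guards + 3 prisoners across (skiff there). So no valid plan exists.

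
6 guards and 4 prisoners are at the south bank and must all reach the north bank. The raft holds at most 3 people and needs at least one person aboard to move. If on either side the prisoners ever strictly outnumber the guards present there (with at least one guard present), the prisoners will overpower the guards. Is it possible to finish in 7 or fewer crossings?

Counting alone: each trip to the north bank takes at most 3 across and each return brings at least 1 back, so after t trips out (and t−1 returns) at most 3t − (t−1) of the 10 are across; that first reaches 10 at t = 5, so at least 9 crossings are needed.
Since 7 < 9, 7 crossings cannot be enough. (The shortest complete plan in fact takes 9:)
1. 2 prisoners → the north bank.  (the south bank: 6G 2P; the north bank: 0G 2P)
2. 1 prisoner ← the south bank.  (the south bank: 6G 3P; the north bank: 0G 1P)
3. 3 prisoners → the north bank.  (the south bank: 6G 0P; the north bank: 0G 4P)
4. 1 prisoner ← the south bank.  (the south bank: 6G 1P; the north bank: 0G 3P)
5. 3 guards → the north bank.  (the south bank: 3G 1P; the north bank: 3G 3P)
6. 1 prisoner ← the south bank.  (the south bank: 3G 2P; the north bank: 3G 2P)
7. 1 guard and 2 prisoners → the north bank.  (the south bank: 2G 0P; the north bank: 4G 4P)
8. 1 prisoner ← the south bank.  (the south bank: 2G 1P; the north bank: 4G 3P)
9. 2 guards and 1 prisoner → the north bank.  (the south bank: 0G 0P; the north bank: 6G 4P)

No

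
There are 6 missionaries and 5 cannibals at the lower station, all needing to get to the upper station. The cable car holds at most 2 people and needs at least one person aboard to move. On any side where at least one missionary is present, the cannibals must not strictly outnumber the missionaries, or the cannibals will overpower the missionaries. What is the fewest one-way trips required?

Counting alone: each trip to the upper station takes at most 2 across and each return brings at least 1 back, so after t trips out (and t−1 returns) at most 2t − (t−1) of the 11 are across; that first reaches 11 at t = 10, so at least 19 crossings are needed.
The plan below uses exactly 19 crossings, so it is optimal:
1. 2 cannibals → the upper station.  (the lower station: 6M 3C; the upper station: 0M 2C)
2. 1 cannibal ← the lower station.  (the lower station: 6M 4C; the upper station: 0M 1C)
3. 2 cannibals → the upper station.  (the lower station: 6M 2C; the upper station: 0M 3C)
4. 1 cannibal ← the lower station.  (the lower station: 6M 3C; the upper station: 0M 2C)
5. 2 missionaries → the upper station.  (the lower station: 4M 3C; the upper station: 2M 2C)
6. 1 cannibal ← the lower station.  (the lower station: 4M 4C; the upper station: 2M 1C)
7. 1 missionary and 1 cannibal → the upper station.  (the lower station: 3M 3C; the upper station: 3M 2C)
8. 1 missionary ← the lower station.  (the lower station: 4M 3C; the upper station: 2M 2C)
9. 1 missionary and 1 cannibal → the upper station.  (the lower station: 3M 2C; the upper station: 3M 3C)
10. 1 cannibal ← the lower station.  (the lower station: 3M 3C; the upper station: 3M 2C)
11. 1 missionary and 1 cannibal → the upper station.  (the lower station: 2M 2C; the upper station: 4M 3C)
12. 1 missionary ← the lower station.  (the lower station: 3M 2C; the upper station: 3M 3C)
13. 1 missionary and 1 cannibal → the upper station.  (the lower station: 2M 1C; the upper station: 4M 4C)
14. 1 cannibal ← the lower station.  (the lower station: 2M 2C; the upper station: 4M 3C)
15. 1 missionary and 1 cannibal → the upper station.  (the lower station: 1M 1C; the upper station: 5M 4C)
16. 1 missionary ← the lower station.  (the lower station: 2M 1C; the upper station: 4M 4C)
17. 1 missionary and 1 cannibal → the upper station.  (the lower station: 1M 0C; the upper station: 5M 5C)
18. 1 cannibal ← the lower station.  (the lower station: 1M 1C; the upper station: 5M 4C)
19. 1 missionary and 1 cannibal → the upper station.  (the lower station: 0M 0C; the upper station: 6M 5C)

19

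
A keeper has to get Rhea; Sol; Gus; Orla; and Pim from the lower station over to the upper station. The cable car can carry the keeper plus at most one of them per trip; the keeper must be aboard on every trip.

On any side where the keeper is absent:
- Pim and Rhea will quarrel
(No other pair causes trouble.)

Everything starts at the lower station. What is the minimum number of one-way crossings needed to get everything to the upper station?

9

Counting alone: the keeper can take at most 1 across per trip to the upper station, so moving all 5 needs at least 5 loaded trips out, with a return between consecutive ones — at least 9 crossings.
The plan below uses exactly 9 crossings, so it is optimal:
1. Keeper goes to the upper station with Rhea.
2. Keeper goes back to the lower station alone.
3. Keeper goes to the upper station with Sol.
4. Keeper goes back to the lower station alone.
5. Keeper goes to the upper station with Gus.
6. Keeper goes back to the lower station alone.
7. Keeper goes to the upper station with Orla.
8. Keeper goes back to the lower station alone.
9. Keeper goes to the upper station with Pim.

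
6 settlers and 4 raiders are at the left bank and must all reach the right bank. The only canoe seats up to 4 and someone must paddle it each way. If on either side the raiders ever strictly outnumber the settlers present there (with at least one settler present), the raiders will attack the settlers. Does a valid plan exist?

Yes

1. 4 raiders → the right bank.  (the left bank: 6S 0R; the right bank: 0S 4R)
2. 1 raider ← the left bank.  (the left bank: 6S 1R; the right bank: 0S 3R)
3. 4 settlers → the right bank.  (the left bank: 2S 1R; the right bank: 4S 3R)
4. 1 raider ← the left bank.  (the left bank: 2S 2R; the right bank: 4S 2R)
5. 2 settlers and 2 raiders → the right bank.  (the left bank: 0S 0R; the right bank: 6S 4R)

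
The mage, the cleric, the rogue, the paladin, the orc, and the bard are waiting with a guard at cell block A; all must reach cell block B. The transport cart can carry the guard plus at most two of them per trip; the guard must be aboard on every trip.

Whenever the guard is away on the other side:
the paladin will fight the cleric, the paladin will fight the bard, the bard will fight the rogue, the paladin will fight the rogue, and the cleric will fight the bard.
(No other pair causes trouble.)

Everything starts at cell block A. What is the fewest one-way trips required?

9

Counting alone: the guard can take at most 2 across per trip to cell block B, so moving all 6 needs at least 3 loaded trips out, with a return between consecutive ones — at least 5 crossings.
The safety rule pushes this higher. Following every safe sequence of crossings, the most of the 6 that can be at cell block B as the transport cart arrives there on crossings 5, 7 is 4, 5 respectively — never all 6.
So no plan with fewer than 9 crossings exists, and this one achieves 9:
1. Guard goes to cell block B with the bard and the paladin.  [cell block A: the cleric, the mage, the orc, the rogue | cell block B: the bard, the paladin]
2. Guard goes back to cell block A with the paladin.  [cell block A: the cleric, the mage, the orc, the paladin, the rogue | cell block B: the bard]
3. Guard goes to cell block B with the mage and the paladin.  [cell block A: the cleric, the orc, the rogue | cell block B: the bard, the mage, the paladin]
4. Guard goes back to cell block A with the paladin.  [cell block A: the cleric, the orc, the paladin, the rogue | cell block B: the bard, the mage]
5. Guard goes to cell block B with the cleric and the rogue.  [cell block A: the orc, the paladin | cell block B: the bard, the cleric, the mage, the rogue]
6. Guard goes back to cell block A with the bard.  [cell block A: the bard, the orc, the paladin | cell block B: the cleric, the mage, the rogue]
7. Guard goes to cell block B with the orc and the paladin.  [cell block A: the bard | cell block B: the cleric, the mage, the orc, the paladin, the rogue]
8. Guard goes back to cell block A with the paladin.  [cell block A: the bard, the paladin | cell block B: the cleric, the mage, the orc, the rogue]
9. Guard goes to cell block B with the bard and the paladin.  [cell block A: — | cell block B: the bard, the cleric, the mage, the orc, the paladin, the rogue]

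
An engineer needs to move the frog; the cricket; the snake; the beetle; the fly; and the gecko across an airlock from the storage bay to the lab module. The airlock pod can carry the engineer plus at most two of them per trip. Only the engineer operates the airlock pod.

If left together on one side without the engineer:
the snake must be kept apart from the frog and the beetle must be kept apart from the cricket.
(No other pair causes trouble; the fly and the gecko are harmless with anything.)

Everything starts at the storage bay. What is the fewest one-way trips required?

5

Counting alone: the engineer can take at most 2 across per trip to the lab module, so moving all 6 needs at least 3 loaded trips out, with a return between consecutive ones — at least 5 crossings.
The plan below uses exactly 5 crossings, so it is optimal:
1. Engineer goes to the lab module with the cricket and the frog.
2. Engineer goes back to the storage bay alone.
3. Engineer goes to the lab module with the fly and the gecko.
4. Engineer goes back to the storage bay alone.
5. Engineer goes to the lab module with the beetle and the snake.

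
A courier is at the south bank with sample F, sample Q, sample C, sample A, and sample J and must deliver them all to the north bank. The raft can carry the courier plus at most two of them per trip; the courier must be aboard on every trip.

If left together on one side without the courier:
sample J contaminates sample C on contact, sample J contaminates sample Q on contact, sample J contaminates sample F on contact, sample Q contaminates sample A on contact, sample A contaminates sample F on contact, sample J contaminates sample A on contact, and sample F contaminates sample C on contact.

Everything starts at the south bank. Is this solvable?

Whatever the first load, the items left behind include a forbidden pair without the courier. No opening move is safe, so no plan exists.

No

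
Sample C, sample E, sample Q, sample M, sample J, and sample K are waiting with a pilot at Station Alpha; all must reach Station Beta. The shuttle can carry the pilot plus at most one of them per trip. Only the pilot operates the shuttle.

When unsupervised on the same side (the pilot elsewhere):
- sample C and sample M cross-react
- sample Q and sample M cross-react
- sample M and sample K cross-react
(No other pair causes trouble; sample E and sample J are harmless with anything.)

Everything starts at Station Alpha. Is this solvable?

Following every safe sequence of crossings from the start, the most of the 6 that can be at Station Beta as the shuttle arrives there on crossings 1, 3, 5, 7 is 1, 2, 3, 4 respectively; the best ever achieved is 4 of 6.
From crossing 9 on, no configuration arises that was not already reachable earlier: only 36 distinct safe configurations (who is on which side, and where the shuttle is) can ever be reached, none of them has everyone across, and every continuation just revisits them. So no valid plan exists.

No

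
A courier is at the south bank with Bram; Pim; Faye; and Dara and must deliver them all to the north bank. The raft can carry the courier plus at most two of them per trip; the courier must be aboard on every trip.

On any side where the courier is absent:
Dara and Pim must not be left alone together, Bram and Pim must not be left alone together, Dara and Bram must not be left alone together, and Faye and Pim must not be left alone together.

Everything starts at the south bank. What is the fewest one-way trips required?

5

Counting alone: the courier can take at most 2 across per trip to the north bank, so moving all 4 needs at least 2 loaded trips out, with a return between consecutive ones — at least 3 crossings.
The safety rule pushes this higher. Following every safe sequence of crossings, the most of the 4 that can be at the north bank as the raft arrives there on crossing 3 is 3 — never all 4.
So no plan with fewer than 5 crossings exists, and this one achieves 5:
1. Courier goes to the north bank with Bram and Pim.  [the south bank: Dara, Faye | the north bank: Bram, Pim]
2. Courier goes back to the south bank with Bram.  [the south bank: Bram, Dara, Faye | the north bank: Pim]
3. Courier goes to the north bank with Bram and Faye.  [the south bank: Dara | the north bank: Bram, Faye, Pim]
4. Courier goes back to the south bank with Pim.  [the south bank: Dara, Pim | the north bank: Bram, Faye]
5. Courier goes to the north bank with Dara and Pim.  [the south bank: — | the north bank: Bram, Dara, Faye, Pim]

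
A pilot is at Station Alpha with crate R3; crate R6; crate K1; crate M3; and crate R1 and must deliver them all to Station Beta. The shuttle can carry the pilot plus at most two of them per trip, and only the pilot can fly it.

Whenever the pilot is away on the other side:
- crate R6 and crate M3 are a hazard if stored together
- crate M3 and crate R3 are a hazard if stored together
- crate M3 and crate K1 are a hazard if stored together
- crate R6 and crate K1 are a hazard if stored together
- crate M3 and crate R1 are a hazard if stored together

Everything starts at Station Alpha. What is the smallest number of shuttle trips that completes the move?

Counting alone: the pilot can take at most 2 across per trip to Station Beta, so moving all 5 needs at least 3 loaded trips out, with a return between consecutive ones — at least 5 crossings.
The safety rule pushes this higher. Following every safe sequence of crossings, the most of the 5 that can be at Station Beta as the shuttle arrives there on crossing 5 is 4 — never all 5.
So no plan with fewer than 7 crossings exists, and this one achieves 7:
1. Pilot goes to Station Beta with crate M3 and crate R6.  [Station Alpha: crate K1, crate R1, crate R3 | Station Beta: crate M3, crate R6]
2. Pilot goes back to Station Alpha with crate R6.  [Station Alpha: crate K1, crate R1, crate R3, crate R6 | Station Beta: crate M3]
3. Pilot goes to Station Beta with crate R3 and crate R6.  [Station Alpha: crate K1, crate R1 | Station Beta: crate M3, crate R3, crate R6]
4. Pilot goes back to Station Alpha with crate M3.  [Station Alpha: crate K1, crate M3, crate R1 | Station Beta: crate R3, crate R6]
5. Pilot goes to Station Beta with crate K1 and crate R1.  [Station Alpha: crate M3 | Station Beta: crate K1, crate R1, crate R3, crate R6]
6. Pilot goes back to Station Alpha with crate R6.  [Station Alpha: crate M3, crate R6 | Station Beta: crate K1, crate R1, crate R3]
7. Pilot goes to Station Beta with crate M3 and crate R6.  [Station Alpha: — | Station Beta: crate K1, crate M3, crate R1, crate R3, crate R6]

7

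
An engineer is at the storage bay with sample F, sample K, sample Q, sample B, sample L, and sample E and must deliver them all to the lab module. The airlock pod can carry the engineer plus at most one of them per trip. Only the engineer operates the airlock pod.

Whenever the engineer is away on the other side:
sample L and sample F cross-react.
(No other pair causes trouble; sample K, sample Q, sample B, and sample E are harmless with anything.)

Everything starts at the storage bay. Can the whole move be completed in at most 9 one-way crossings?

Counting alone: the engineer can take at most 1 across per trip to the lab module, so moving all 6 needs at least 6 loaded trips out, with a return between consecutive ones — at least 11 crossings.
Since 9 < 11, 9 crossings cannot be enough. (The shortest complete plan in fact takes 11:)
1. Engineer goes to the lab module with sample F.
2. Engineer goes back to the storage bay alone.
3. Engineer goes to the lab module with sample K.
4. Engineer goes back to the storage bay alone.
5. Engineer goes to the lab module with sample Q.
6. Engineer goes back to the storage bay alone.
7. Engineer goes to the lab module with sample B.
8. Engineer goes back to the storage bay alone.
9. Engineer goes to the lab module with sample E.
10. Engineer goes back to the storage bay alone.
11. Engineer goes to the lab module with sample L.

No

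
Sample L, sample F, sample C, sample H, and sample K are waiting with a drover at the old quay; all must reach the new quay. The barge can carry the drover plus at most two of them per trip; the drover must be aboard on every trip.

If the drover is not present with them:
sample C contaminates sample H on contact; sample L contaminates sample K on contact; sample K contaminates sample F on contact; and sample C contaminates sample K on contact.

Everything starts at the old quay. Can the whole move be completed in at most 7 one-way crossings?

Yes — this plan uses 5 crossings (≤ 7):
1. Drover goes to the new quay with sample C and sample K.
2. Drover goes back to the old quay with sample K.
3. Drover goes to the new quay with sample F and sample L.
4. Drover goes back to the old quay alone.
5. Drover goes to the new quay with sample H and sample K.

Yes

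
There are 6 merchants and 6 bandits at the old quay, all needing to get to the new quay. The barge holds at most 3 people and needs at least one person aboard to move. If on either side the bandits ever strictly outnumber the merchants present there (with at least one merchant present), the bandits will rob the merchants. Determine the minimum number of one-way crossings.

Following every safe sequence of crossings from the start, the most of the 12 that can be at the new quay as the barge arrives there on crossings 1, 3, 5 is 3, 5, 6 respectively; the best ever achieved is 6 of 12.
From crossing 7 on, no configuration arises that was not already reachable earlier: only 17 distinct safe configurations (who is on which side, and where the barge is) can ever be reached, none of them has everyone across, and every continuation just revisits them. They are: 0 merchants + 0 bandits across (barge back at the start); 0 merchants + 1 bandit across (barge there); 0 merchants + 1 bandit across (barge back at the start); 0 merchants + 2 bandits across (barge there); 0 merchants + 2 bandits across (barge back at the start); 0 merchants + 3 bandits across (barge there); 0 merchants + 3 bandits across (barge back at the start); 0 merchants + 4 bandits across (barge there); 0 merchants + 4 bandits across (barge back at the start); 0 merchants + 5 bandits across (barge there); 0 merchants + 5 bandits across (barge back at the start); 0 merchants + 6 bandits across (barge there); 1 merchant + 1 bandit across (barge there); 1 merchant + 1 bandit across (barge back at the start); 2 merchants + 2 bandits across (barge there); 2 merchants + 2 bandits across (barge back at the start); 3 merchants + 3 bandits across (barge there). So no valid plan exists.

impossible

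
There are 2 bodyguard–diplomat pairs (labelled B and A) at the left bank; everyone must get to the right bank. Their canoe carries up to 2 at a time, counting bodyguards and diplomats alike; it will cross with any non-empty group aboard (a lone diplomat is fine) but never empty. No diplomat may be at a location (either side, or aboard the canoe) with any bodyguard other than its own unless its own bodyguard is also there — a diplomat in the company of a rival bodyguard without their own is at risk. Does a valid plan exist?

Yes

1. bodyguard B and diplomat B cross → the right bank.
2. bodyguard B crosses ← the left bank.
3. bodyguard A and bodyguard B cross → the right bank.
4. bodyguard A crosses ← the left bank.
5. bodyguard A and diplomat A cross → the right bank.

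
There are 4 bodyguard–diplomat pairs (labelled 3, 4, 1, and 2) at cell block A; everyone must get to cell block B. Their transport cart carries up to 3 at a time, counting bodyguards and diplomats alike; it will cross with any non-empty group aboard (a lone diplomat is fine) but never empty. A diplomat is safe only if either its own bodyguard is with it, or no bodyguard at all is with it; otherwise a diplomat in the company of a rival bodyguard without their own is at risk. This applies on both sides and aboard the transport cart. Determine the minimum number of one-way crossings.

9

Counting alone: each trip to cell block B takes at most 3 across and each return brings at least 1 back, so after t trips out (and t−1 returns) at most 3t − (t−1) of the 8 are across; that first reaches 8 at t = 4, so at least 7 crossings are needed.
The safety rule pushes this higher. Following every safe sequence of crossings, the most of the 8 that can be at cell block B as the transport cart arrives there on crossing 7 is 7 — never all 8.
So no plan with fewer than 9 crossings exists, and this one achieves 9:
1. bodyguard 3 and diplomat 3 cross → cell block B.
2. bodyguard 3 crosses ← cell block A.
3. bodyguard 3, bodyguard 4, and diplomat 4 cross → cell block B.
4. bodyguard 3 and diplomat 3 cross ← cell block A.
5. bodyguard 1, bodyguard 2, and bodyguard 3 cross → cell block B.
6. diplomat 4 crosses ← cell block A.
7. diplomat 3 and diplomat 4 cross → cell block B.
8. diplomat 3 crosses ← cell block A.
9. diplomat 1, diplomat 2, and diplomat 3 cross → cell block B.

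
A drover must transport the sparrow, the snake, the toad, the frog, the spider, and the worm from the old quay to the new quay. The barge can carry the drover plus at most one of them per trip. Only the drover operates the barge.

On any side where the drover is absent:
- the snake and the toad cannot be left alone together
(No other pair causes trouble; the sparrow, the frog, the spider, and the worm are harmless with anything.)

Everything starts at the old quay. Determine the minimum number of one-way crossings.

Counting alone: the drover can take at most 1 across per trip to the new quay, so moving all 6 needs at least 6 loaded trips out, with a return between consecutive ones — at least 11 crossings.
The plan below uses exactly 11 crossings, so it is optimal:
1. Drover goes to the new quay with the snake.
2. Drover goes back to the old quay alone.
3. Drover goes to the new quay with the sparrow.
4. Drover goes back to the old quay alone.
5. Drover goes to the new quay with the frog.
6. Drover goes back to the old quay alone.
7. Drover goes to the new quay with the spider.
8. Drover goes back to the old quay alone.
9. Drover goes to the new quay with the worm.
10. Drover goes back to the old quay alone.
11. Drover goes to the new quay with the toad.

11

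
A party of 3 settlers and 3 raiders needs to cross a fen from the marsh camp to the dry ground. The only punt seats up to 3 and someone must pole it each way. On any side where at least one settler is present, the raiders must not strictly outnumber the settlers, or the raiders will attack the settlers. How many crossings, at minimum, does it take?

Counting alone: each trip to the dry ground takes at most 3 across and each return brings at least 1 back, so after t trips out (and t−1 returns) at most 3t − (t−1) of the 6 are across; that first reaches 6 at t = 3, so at least 5 crossings are needed.
The plan below uses exactly 5 crossings, so it is optimal:
1. 2 raiders → the dry ground.  (the marsh camp: 3S 1R; the dry ground: 0S 2R)
2. 1 raider ← the marsh camp.  (the marsh camp: 3S 2R; the dry ground: 0S 1R)
3. 3 settlers → the dry ground.  (the marsh camp: 0S 2R; the dry ground: 3S 1R)
4. 1 raider ← the marsh camp.  (the marsh camp: 0S 3R; the dry ground: 3S 0R)
5. 3 raiders → the dry ground.  (the marsh camp: 0S 0R; the dry ground: 3S 3R)

5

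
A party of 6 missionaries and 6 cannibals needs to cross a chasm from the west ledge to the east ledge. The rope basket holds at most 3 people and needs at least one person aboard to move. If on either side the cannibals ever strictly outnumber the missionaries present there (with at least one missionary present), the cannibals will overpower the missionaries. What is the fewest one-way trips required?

impossible

Following every safe sequence of crossings from the start, the most of the 12 that can be at the east ledge as the rope basket arrives there on crossings 1, 3, 5 is 3, 5, 6 respectively; the best ever achieved is 6 of 12.
From crossing 7 on, no configuration arises that was not already reachable earlier: only 17 distinct safe configurations (who is on which side, and where the rope basket is) can ever be reached, none of them has everyone across, and every continuation just revisits them. They are: 0 missionaries + 0 cannibals across (rope basket back at the start); 0 missionaries + 1 cannibal across (rope basket there); 0 missionaries + 1 cannibal across (rope basket back at the start); 0 missionaries + 2 cannibals across (rope basket there); 0 missionaries + 2 cannibals across (rope basket back at the start); 0 missionaries + 3 cannibals across (rope basket there); 0 missionaries + 3 cannibals across (rope basket back at the start); 0 missionaries + 4 cannibals across (rope basket there); 0 missionaries + 4 cannibals across (rope basket back at the start); 0 missionaries + 5 cannibals across (rope basket there); 0 missionaries + 5 cannibals across (rope basket back at the start); 0 missionaries + 6 cannibals across (rope basket there); 1 missionary + 1 cannibal across (rope basket there); 1 missionary + 1 cannibal across (rope basket back at the start); 2 missionaries + 2 cannibals across (rope basket there); 2 missionaries + 2 cannibals across (rope basket back at the start); 3 missionaries + 3 cannibals across (rope basket there). So no valid plan exists.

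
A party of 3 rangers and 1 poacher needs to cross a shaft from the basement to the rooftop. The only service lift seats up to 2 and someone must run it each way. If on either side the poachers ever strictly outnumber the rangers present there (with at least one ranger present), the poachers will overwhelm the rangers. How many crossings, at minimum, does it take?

5

Counting alone: each trip to the rooftop takes at most 2 across and each return brings at least 1 back, so after t trips out (and t−1 returns) at most 2t − (t−1) of the 4 are across; that first reaches 4 at t = 3, so at least 5 crossings are needed.
The plan below uses exactly 5 crossings, so it is optimal:
1. 1 ranger and 1 poacher → the rooftop.  (the basement: 2R 0P; the rooftop: 1R 1P)
2. 1 poacher ← the basement.  (the basement: 2R 1P; the rooftop: 1R 0P)
3. 1 ranger and 1 poacher → the rooftop.  (the basement: 1R 0P; the rooftop: 2R 1P)
4. 1 poacher ← the basement.  (the basement: 1R 1P; the rooftop: 2R 0P)
5. 1 ranger and 1 poacher → the rooftop.  (the basement: 0R 0P; the rooftop: 3R 1P)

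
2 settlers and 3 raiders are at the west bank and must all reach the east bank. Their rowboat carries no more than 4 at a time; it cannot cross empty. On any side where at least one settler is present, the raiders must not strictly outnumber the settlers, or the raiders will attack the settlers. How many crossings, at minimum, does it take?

The raiders already outnumber the settlers at the west bank before anyone moves, so the starting position itself is disallowed.

impossible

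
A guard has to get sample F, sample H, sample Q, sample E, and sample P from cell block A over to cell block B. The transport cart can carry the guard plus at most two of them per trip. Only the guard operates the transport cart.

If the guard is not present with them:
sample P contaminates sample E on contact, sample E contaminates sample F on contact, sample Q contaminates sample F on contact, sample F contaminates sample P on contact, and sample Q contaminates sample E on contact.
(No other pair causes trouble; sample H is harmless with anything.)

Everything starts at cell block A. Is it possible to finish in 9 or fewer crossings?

Yes — this plan uses 7 crossings (≤ 9):
1. Guard goes to cell block B with sample E and sample F.
2. Guard goes back to cell block A with sample F.
3. Guard goes to cell block B with sample F and sample H.
4. Guard goes back to cell block A with sample F.
5. Guard goes to cell block B with sample P and sample Q.
6. Guard goes back to cell block A with sample E.
7. Guard goes to cell block B with sample E and sample F.

Yes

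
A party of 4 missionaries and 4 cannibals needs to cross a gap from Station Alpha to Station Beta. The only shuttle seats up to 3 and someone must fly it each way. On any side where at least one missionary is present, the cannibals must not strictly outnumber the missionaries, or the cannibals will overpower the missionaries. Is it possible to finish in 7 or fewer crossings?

No

Counting alone: each trip to Station Beta takes at most 3 across and each return brings at least 1 back, so after t trips out (and t−1 returns) at most 3t − (t−1) of the 8 are across; that first reaches 8 at t = 4, so at least 7 crossings are needed.
The safety rule pushes this higher. Following every safe sequence of crossings, the most of the 8 that can be at Station Beta as the shuttle arrives there on crossing 7 is 7 — never all 8.
So the move cannot be finished within 7 crossings. (The shortest complete plan takes 9:)
1. 2 cannibals → Station Beta.  (Station Alpha: 4M 2C; Station Beta: 0M 2C)
2. 1 cannibal ← Station Alpha.  (Station Alpha: 4M 3C; Station Beta: 0M 1C)
3. 3 cannibals → Station Beta.  (Station Alpha: 4M 0C; Station Beta: 0M 4C)
4. 1 cannibal ← Station Alpha.  (Station Alpha: 4M 1C; Station Beta: 0M 3C)
5. 3 missionaries → Station Beta.  (Station Alpha: 1M 1C; Station Beta: 3M 3C)
6. 1 missionary and 1 cannibal ← Station Alpha.  (Station Alpha: 2M 2C; Station Beta: 2M 2C)
7. 2 missionaries → Station Beta.  (Station Alpha: 0M 2C; Station Beta: 4M 2C)
8. 1 cannibal ← Station Alpha.  (Station Alpha: 0M 3C; Station Beta: 4M 1C)
9. 3 cannibals → Station Beta.  (Station Alpha: 0M 0C; Station Beta: 4M 4C)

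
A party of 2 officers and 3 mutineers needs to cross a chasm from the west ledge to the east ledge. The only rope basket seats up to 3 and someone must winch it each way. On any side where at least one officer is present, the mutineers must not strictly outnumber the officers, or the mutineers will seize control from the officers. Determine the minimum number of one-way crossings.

The mutineers already outnumber the officers at the west ledge before anyone moves, so the starting position itself is disallowed.

impossible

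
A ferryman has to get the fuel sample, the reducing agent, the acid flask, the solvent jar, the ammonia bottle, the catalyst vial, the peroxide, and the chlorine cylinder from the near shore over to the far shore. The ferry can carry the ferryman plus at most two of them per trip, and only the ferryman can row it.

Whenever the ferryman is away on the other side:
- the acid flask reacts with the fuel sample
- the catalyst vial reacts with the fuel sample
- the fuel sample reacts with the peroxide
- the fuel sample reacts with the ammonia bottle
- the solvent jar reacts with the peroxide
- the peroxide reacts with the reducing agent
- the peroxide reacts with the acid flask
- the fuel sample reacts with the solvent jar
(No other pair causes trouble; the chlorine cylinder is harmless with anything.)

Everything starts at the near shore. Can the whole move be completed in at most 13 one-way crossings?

Yes

Yes — this plan uses 13 crossings (≤ 13):
1. Ferryman goes to the far shore with the fuel sample and the peroxide.  [the near shore: the acid flask, the ammonia bottle, the catalyst vial, the chlorine cylinder, the reducing agent, the solvent jar | the far shore: the fuel sample, the peroxide]
2. Ferryman goes back to the near shore with the fuel sample.  [the near shore: the acid flask, the ammonia bottle, the catalyst vial, the chlorine cylinder, the fuel sample, the reducing agent, the solvent jar | the far shore: the peroxide]
3. Ferryman goes to the far shore with the fuel sample and the reducing agent.  [the near shore: the acid flask, the ammonia bottle, the catalyst vial, the chlorine cylinder, the solvent jar | the far shore: the fuel sample, the peroxide, the reducing agent]
4. Ferryman goes back to the near shore with the peroxide.  [the near shore: the acid flask, the ammonia bottle, the catalyst vial, the chlorine cylinder, the peroxide, the solvent jar | the far shore: the fuel sample, the reducing agent]
5. Ferryman goes to the far shore with the acid flask and the solvent jar.  [the near shore: the ammonia bottle, the catalyst vial, the chlorine cylinder, the peroxide | the far shore: the acid flask, the fuel sample, the reducing agent, the solvent jar]
6. Ferryman goes back to the near shore with the fuel sample.  [the near shore: the ammonia bottle, the catalyst vial, the chlorine cylinder, the fuel sample, the peroxide | the far shore: the acid flask, the reducing agent, the solvent jar]
7. Ferryman goes to the far shore with the ammonia bottle and the fuel sample.  [the near shore: the catalyst vial, the chlorine cylinder, the peroxide | the far shore: the acid flask, the ammonia bottle, the fuel sample, the reducing agent, the solvent jar]
8. Ferryman goes back to the near shore with the fuel sample.  [the near shore: the catalyst vial, the chlorine cylinder, the fuel sample, the peroxide | the far shore: the acid flask, the ammonia bottle, the reducing agent, the solvent jar]
9. Ferryman goes to the far shore with the catalyst vial and the fuel sample.  [the near shore: the chlorine cylinder, the peroxide | the far shore: the acid flask, the ammonia bottle, the catalyst vial, the fuel sample, the reducing agent, the solvent jar]
10. Ferryman goes back to the near shore with the fuel sample.  [the near shore: the chlorine cylinder, the fuel sample, the peroxide | the far shore: the acid flask, the ammonia bottle, the catalyst vial, the reducing agent, the solvent jar]
11. Ferryman goes to the far shore with the chlorine cylinder and the fuel sample.  [the near shore: the peroxide | the far shore: the acid flask, the ammonia bottle, the catalyst vial, the chlorine cylinder, the fuel sample, the reducing agent, the solvent jar]
12. Ferryman goes back to the near shore with the fuel sample.  [the near shore: the fuel sample, the peroxide | the far shore: the acid flask, the ammonia bottle, the catalyst vial, the chlorine cylinder, the reducing agent, the solvent jar]
13. Ferryman goes to the far shore with the fuel sample and the peroxide.  [the near shore: — | the far shore: the acid flask, the ammonia bottle, the catalyst vial, the chlorine cylinder, the fuel sample, the peroxide, the reducing agent, the solvent jar]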